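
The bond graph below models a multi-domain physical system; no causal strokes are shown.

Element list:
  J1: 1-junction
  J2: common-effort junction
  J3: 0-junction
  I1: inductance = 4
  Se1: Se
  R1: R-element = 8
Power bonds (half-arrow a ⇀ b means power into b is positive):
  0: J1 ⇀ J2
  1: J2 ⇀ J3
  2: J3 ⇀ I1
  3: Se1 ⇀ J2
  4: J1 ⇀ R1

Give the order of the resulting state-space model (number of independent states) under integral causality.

1  (I1 all integral)

bond 3 stroke at J2  (Se1 fixes effort; stroke away)
bond 0 stroke at J1  (0-jn J2 has e-setter on 3)
bond 1 stroke at J3  (J2 effort already set via bond 3)
bond 2 stroke at I1  (J3 effort already set via bond 1)
bond 4 stroke at R1  (only one flow-in slot at J1)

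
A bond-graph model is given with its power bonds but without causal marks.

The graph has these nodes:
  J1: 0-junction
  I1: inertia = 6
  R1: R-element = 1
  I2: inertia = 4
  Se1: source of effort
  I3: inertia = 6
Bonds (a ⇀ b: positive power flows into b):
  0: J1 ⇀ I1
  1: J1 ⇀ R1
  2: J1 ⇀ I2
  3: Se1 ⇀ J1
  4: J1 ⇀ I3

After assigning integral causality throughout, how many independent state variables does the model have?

3  (I1, I2, I3 all integral)

β3 →J1  (Se1: effort source, stroke at far end)
β0 →I1  (J1 effort already set via bond 3)
β1 →R1  (common-e at J1 fixed by 3)
β2 →I2  (J1 effort already set via bond 3)
β4 →I3  (J1 effort already set via bond 3)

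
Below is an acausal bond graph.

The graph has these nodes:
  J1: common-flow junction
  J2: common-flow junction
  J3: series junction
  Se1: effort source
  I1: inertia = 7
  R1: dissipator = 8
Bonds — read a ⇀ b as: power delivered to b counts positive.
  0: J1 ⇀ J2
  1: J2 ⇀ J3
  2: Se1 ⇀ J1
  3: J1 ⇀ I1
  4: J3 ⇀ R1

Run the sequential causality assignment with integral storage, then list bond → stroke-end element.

β2 stroke→J1  (Se1: effort source, stroke at far end)
β3 stroke→I1  (prefer integral on I1)
β0 stroke→J1  (common-f at J1 fixed by 3)
β1 stroke→J2  (J2: bond 0 brought flow, rest push out)
β4 stroke→J3  (1-jn J3 has f-setter on 1)

#0 stroke→J1
#1 stroke→J2
#2 stroke→J1
#3 stroke→I1
#4 stroke→J3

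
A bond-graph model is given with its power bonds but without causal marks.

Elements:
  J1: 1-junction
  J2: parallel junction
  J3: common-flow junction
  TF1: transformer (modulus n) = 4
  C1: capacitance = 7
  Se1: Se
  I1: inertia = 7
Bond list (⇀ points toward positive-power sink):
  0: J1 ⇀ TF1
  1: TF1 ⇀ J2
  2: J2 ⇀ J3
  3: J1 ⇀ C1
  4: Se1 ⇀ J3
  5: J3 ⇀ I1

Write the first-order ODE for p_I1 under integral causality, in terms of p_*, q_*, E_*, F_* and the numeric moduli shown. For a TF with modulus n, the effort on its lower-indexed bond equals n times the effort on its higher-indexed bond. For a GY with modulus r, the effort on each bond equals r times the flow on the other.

#4 |J3  (Se1 (Se) sets effort on bond)
#3 |J1  (C1 outputs effort q/C1)
#0 |TF1  (J1 needs exactly one f-in)
#1 |J2  (TF1: transformer flips bond 0)
#2 |J3  (J2 effort already set via bond 1)
#5 |I1  (only one flow-in slot at J3)

dp_I1/dt = E_Se1 - q_C1/28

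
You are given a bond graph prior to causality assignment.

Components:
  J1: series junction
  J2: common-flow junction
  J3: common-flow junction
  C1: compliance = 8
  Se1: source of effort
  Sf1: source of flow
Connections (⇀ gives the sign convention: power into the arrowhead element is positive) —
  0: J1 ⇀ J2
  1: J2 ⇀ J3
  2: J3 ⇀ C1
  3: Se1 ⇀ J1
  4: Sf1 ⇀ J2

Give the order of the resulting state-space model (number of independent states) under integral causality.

β3 stroke at J1  (Se1 (Se) sets effort on bond)
β4 stroke at Sf1  (Sf1 fixes flow; stroke at Sf1)
β0 stroke at J2  (closing 1-jn rule on J1)
β1 stroke at J2  (J2 flow already set via bond 4)
β2 stroke at J3  (J3: bond 1 brought flow, rest push out)

1  (C1 all integral)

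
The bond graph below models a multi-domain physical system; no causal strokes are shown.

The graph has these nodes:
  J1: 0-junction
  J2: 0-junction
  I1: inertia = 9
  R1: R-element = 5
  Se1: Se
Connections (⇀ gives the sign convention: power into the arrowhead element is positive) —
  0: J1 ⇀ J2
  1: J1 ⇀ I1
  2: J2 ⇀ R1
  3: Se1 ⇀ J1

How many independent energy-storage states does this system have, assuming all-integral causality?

1  (I1 all integral)

β3 |J1  (Se1 (Se) sets effort on bond)
β0 |J2  (common-e at J1 fixed by 3)
β1 |I1  (J1 effort already set via bond 3)
β2 |R1  (J2: bond 0 brought effort, rest push out)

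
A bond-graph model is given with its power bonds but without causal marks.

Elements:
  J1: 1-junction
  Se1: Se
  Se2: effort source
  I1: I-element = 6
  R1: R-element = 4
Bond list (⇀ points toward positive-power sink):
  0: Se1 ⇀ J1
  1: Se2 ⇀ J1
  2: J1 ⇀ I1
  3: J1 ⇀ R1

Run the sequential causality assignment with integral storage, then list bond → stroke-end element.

bond 0 stroke at J1
bond 1 stroke at J1
bond 2 stroke at I1
bond 3 stroke at J1

#0 stroke at J1  (Se1: effort source, stroke at far end)
#1 stroke at J1  (Se2: effort source, stroke at far end)
#2 stroke at I1  (prefer integral on I1)
#3 stroke at J1  (common-f at J1 fixed by 2)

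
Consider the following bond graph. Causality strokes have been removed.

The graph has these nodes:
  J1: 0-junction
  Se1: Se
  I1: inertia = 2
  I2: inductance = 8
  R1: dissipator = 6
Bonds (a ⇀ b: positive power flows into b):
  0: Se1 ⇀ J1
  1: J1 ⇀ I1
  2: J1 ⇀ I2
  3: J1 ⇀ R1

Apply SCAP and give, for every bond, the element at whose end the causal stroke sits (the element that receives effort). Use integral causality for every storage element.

β0 |J1
β1 |I1
β2 |I2
β3 |R1

bond 0 stroke at J1  (source Se1 imposes e)
bond 1 stroke at I1  (J1 effort already set via bond 0)
bond 2 stroke at I2  (common-e at J1 fixed by 0)
bond 3 stroke at R1  (J1 effort already set via bond 0)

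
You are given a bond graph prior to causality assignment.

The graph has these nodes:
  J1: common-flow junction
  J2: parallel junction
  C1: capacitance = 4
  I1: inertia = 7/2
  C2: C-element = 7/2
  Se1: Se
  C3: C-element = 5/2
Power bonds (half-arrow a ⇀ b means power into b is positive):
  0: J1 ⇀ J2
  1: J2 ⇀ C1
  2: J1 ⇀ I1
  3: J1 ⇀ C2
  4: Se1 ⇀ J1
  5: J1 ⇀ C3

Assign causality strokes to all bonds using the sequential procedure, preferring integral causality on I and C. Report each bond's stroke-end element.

b4 stroke at J1  (Se1 fixes effort; stroke away)
b1 stroke at J2  (C1: C, integral causality)
b0 stroke at J1  (0-jn J2 has e-setter on 1)
b2 stroke at I1  (I1 integral (f out))
b3 stroke at J1  (J1: bond 2 brought flow, rest push out)
b5 stroke at J1  (1-jn J1 has f-setter on 2)

bond 0 stroke at J1
bond 1 stroke at J2
bond 2 stroke at I1
bond 3 stroke at J1
bond 4 stroke at J1
bond 5 stroke at J1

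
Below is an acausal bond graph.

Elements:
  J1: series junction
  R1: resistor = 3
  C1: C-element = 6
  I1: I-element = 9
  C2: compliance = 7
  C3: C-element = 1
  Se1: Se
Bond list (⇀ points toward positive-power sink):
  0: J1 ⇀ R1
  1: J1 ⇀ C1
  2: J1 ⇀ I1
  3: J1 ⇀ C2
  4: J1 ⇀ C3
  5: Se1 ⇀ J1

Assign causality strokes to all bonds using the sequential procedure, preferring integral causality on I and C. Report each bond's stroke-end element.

β5 |J1  (Se1 fixes effort; stroke away)
β1 |J1  (C1 outputs effort q/C1)
β2 |I1  (I1 outputs flow p/I1)
β0 |J1  (J1: bond 2 brought flow, rest push out)
β3 |J1  (J1: bond 2 brought flow, rest push out)
β4 |J1  (1-jn J1 has f-setter on 2)

#0 |J1
#1 |J1
#2 |I1
#3 |J1
#4 |J1
#5 |J1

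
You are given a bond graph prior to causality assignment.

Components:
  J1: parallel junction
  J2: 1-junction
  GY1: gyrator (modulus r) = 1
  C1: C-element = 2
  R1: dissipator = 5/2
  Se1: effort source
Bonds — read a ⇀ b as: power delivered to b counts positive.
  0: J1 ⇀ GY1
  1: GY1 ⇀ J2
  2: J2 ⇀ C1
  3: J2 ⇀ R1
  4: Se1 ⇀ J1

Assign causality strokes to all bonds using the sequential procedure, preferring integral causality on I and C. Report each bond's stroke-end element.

bond 0 →GY1
bond 1 →GY1
bond 2 →J2
bond 3 →J2
bond 4 →J1

#4 |J1  (Se1 (Se) sets effort on bond)
#0 |GY1  (common-e at J1 fixed by 4)
#1 |GY1  (GY1 both-in/both-out from 0)
#2 |J2  (J2 flow already set via bond 1)
#3 |J2  (J2: bond 1 brought flow, rest push out)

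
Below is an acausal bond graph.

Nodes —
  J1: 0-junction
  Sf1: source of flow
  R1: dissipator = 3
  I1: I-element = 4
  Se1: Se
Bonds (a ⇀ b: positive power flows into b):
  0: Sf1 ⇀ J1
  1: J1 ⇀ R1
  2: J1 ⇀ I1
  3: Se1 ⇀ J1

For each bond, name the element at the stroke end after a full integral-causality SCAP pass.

#0 |Sf1  (Sf1 fixes flow; stroke at Sf1)
#3 |J1  (source Se1 imposes e)
#1 |R1  (J1: bond 3 brought effort, rest push out)
#2 |I1  (common-e at J1 fixed by 3)

b0 →Sf1
b1 →R1
b2 →I1
b3 →J1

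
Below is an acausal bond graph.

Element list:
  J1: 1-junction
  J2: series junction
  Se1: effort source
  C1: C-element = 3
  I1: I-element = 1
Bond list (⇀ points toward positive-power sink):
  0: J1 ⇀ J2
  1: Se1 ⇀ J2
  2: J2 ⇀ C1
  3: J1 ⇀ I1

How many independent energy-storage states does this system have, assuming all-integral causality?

2  (C1, I1 all integral)

#1 stroke→J2  (Se1 (Se) sets effort on bond)
#2 stroke→J2  (C1 outputs effort q/C1)
#0 stroke→J1  (J2: last free bond brings flow in)
#3 stroke→I1  (only one flow-in slot at J1)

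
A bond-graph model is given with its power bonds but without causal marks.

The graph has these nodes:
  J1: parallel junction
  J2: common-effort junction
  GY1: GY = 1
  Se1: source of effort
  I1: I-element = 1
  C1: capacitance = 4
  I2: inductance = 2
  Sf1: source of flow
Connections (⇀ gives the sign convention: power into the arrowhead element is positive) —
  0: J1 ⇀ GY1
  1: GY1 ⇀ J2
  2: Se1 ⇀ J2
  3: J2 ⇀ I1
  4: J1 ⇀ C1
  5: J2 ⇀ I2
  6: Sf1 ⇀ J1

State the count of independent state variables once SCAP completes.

β2 →J2  (Se1 fixes effort; stroke away)
β6 →Sf1  (source Sf1 imposes f)
β1 →GY1  (J2: bond 2 brought effort, rest push out)
β3 →I1  (0-jn J2 has e-setter on 2)
β5 →I2  (common-e at J2 fixed by 2)
β0 →GY1  (GY1 both-in/both-out from 1)
β4 →J1  (only one effort-in slot at J1)

3  (C1, I1, I2 all integral)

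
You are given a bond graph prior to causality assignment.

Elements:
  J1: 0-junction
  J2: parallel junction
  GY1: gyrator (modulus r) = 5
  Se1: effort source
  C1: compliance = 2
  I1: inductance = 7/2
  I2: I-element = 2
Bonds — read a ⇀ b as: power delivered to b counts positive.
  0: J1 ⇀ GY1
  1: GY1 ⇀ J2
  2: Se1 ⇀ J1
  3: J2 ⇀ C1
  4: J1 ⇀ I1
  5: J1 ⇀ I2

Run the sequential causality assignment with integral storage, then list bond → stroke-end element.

bond 2 stroke→J1  (Se1: effort source, stroke at far end)
bond 0 stroke→GY1  (common-e at J1 fixed by 2)
bond 4 stroke→I1  (J1: bond 2 brought effort, rest push out)
bond 5 stroke→I2  (0-jn J1 has e-setter on 2)
bond 1 stroke→GY1  (GY1: gyrator matches bond 0)
bond 3 stroke→J2  (J2 needs exactly one e-in)

b0 |GY1
b1 |GY1
b2 |J1
b3 |J2
b4 |I1
b5 |I2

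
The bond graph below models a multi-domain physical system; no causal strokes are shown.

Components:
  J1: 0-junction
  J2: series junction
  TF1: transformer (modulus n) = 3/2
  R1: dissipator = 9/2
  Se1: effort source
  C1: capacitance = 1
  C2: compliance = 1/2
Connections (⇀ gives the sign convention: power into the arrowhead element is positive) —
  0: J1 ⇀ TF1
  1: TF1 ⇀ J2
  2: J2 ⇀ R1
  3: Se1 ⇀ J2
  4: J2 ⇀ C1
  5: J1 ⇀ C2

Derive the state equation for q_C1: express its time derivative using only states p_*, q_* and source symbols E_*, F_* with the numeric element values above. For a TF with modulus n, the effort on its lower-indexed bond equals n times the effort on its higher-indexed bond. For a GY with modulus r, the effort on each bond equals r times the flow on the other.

dq_C1/dt = 2*E_Se1/9 - 2*q_C1/9 + 8*q_C2/27

b3 stroke at J2  (Se1 (Se) sets effort on bond)
b4 stroke at J2  (C1 outputs effort q/C1)
b5 stroke at J1  (C2 outputs effort q/C2)
b0 stroke at TF1  (J1: bond 5 brought effort, rest push out)
b1 stroke at J2  (TF TF1: opposite of bond 0)
b2 stroke at R1  (only one flow-in slot at J2)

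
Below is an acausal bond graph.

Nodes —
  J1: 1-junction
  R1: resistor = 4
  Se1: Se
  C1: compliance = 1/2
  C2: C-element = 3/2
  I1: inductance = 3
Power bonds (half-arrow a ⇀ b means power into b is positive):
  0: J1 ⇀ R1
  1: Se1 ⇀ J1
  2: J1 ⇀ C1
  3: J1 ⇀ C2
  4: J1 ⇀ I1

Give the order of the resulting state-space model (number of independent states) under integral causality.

#1 stroke→J1  (Se1 (Se) sets effort on bond)
#2 stroke→J1  (C1: C, integral causality)
#3 stroke→J1  (prefer integral on C2)
#4 stroke→I1  (I1: I, integral causality)
#0 stroke→J1  (common-f at J1 fixed by 4)

3  (C1, C2, I1 all integral)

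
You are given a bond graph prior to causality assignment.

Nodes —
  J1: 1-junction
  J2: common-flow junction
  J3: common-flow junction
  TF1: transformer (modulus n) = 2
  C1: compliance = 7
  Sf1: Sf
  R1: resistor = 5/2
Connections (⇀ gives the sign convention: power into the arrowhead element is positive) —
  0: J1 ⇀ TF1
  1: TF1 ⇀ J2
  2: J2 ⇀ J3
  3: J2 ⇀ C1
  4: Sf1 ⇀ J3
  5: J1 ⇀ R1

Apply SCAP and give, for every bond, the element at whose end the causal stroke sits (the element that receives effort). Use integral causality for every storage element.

#4 stroke→Sf1  (Sf1 (Sf) sets flow on bond)
#2 stroke→J3  (common-f at J3 fixed by 4)
#1 stroke→J2  (1-jn J2 has f-setter on 2)
#3 stroke→J2  (1-jn J2 has f-setter on 2)
#0 stroke→TF1  (TF1: transformer flips bond 1)
#5 stroke→J1  (1-jn J1 has f-setter on 0)

bond 0 →TF1
bond 1 →J2
bond 2 →J3
bond 3 →J2
bond 4 →Sf1
bond 5 →J1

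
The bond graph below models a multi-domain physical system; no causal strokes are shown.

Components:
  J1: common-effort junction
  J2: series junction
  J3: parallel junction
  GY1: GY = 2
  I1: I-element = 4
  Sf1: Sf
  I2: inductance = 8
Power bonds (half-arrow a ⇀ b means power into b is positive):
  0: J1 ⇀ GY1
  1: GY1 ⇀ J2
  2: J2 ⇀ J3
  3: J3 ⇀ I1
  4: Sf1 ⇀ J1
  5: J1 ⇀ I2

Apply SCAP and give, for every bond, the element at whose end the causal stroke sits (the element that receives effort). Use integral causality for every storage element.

b4 →Sf1  (Sf1: flow source, stroke at near end)
b3 →I1  (I1: I, integral causality)
b2 →J3  (only one effort-in slot at J3)
b1 →J2  (1-jn J2 has f-setter on 2)
b0 →J1  (GY1 both-in/both-out from 1)
b5 →I2  (J1 effort already set via bond 0)

bond 0 stroke→J1
bond 1 stroke→J2
bond 2 stroke→J3
bond 3 stroke→I1
bond 4 stroke→Sf1
bond 5 stroke→I2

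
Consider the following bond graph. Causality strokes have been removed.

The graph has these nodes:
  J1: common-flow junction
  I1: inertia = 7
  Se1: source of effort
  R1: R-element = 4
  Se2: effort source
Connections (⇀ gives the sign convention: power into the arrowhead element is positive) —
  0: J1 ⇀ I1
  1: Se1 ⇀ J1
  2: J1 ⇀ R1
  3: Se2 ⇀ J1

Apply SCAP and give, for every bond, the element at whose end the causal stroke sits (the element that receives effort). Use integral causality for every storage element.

β0 stroke at I1
β1 stroke at J1
β2 stroke at J1
β3 stroke at J1

β1 stroke→J1  (Se1 fixes effort; stroke away)
β3 stroke→J1  (Se2: effort source, stroke at far end)
β0 stroke→I1  (prefer integral on I1)
β2 stroke→J1  (J1 flow already set via bond 0)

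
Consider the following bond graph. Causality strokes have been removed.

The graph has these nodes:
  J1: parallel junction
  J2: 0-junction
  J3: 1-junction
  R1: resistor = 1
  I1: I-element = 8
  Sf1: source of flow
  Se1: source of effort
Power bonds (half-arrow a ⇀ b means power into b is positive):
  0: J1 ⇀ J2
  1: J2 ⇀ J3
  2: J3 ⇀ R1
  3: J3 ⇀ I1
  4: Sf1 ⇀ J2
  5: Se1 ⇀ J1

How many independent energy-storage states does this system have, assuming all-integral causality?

1  (I1 all integral)

bond 4 stroke→Sf1  (Sf1 fixes flow; stroke at Sf1)
bond 5 stroke→J1  (Se1: effort source, stroke at far end)
bond 0 stroke→J2  (J1: bond 5 brought effort, rest push out)
bond 1 stroke→J3  (common-e at J2 fixed by 0)
bond 3 stroke→I1  (I1: I, integral causality)
bond 2 stroke→J3  (J3: bond 3 brought flow, rest push out)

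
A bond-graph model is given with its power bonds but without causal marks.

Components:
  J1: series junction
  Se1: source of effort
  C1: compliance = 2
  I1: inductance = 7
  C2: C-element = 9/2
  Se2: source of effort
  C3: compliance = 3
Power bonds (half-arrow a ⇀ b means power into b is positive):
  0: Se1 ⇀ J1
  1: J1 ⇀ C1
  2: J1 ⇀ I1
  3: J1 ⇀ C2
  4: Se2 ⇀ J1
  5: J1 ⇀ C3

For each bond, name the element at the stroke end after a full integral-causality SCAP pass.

b0 |J1
b1 |J1
b2 |I1
b3 |J1
b4 |J1
b5 |J1

β0 stroke at J1  (source Se1 imposes e)
β4 stroke at J1  (Se2 (Se) sets effort on bond)
β1 stroke at J1  (C1 outputs effort q/C1)
β2 stroke at I1  (I1 outputs flow p/I1)
β3 stroke at J1  (J1: bond 2 brought flow, rest push out)
β5 stroke at J1  (J1: bond 2 brought flow, rest push out)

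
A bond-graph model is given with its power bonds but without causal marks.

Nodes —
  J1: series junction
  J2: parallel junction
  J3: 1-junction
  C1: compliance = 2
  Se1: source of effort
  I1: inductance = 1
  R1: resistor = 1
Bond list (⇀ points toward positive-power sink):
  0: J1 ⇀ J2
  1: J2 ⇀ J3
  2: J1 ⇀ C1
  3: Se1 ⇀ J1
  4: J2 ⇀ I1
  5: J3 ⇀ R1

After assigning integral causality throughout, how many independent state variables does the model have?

2  (C1, I1 all integral)

β3 →J1  (source Se1 imposes e)
β2 →J1  (C1 outputs effort q/C1)
β0 →J2  (J1 needs exactly one f-in)
β1 →J3  (J2: bond 0 brought effort, rest push out)
β4 →I1  (0-jn J2 has e-setter on 0)
β5 →R1  (only one flow-in slot at J3)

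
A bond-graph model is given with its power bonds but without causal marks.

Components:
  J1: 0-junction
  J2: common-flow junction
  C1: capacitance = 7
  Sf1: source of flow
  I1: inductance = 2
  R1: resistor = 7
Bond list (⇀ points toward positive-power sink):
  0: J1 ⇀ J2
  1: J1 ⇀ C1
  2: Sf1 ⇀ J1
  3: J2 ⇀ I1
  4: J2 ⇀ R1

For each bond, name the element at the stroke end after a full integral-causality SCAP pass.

b2 →Sf1  (Sf1 fixes flow; stroke at Sf1)
b1 →J1  (C1 outputs effort q/C1)
b0 →J2  (J1: bond 1 brought effort, rest push out)
b3 →I1  (I1 outputs flow p/I1)
b4 →J2  (J2: bond 3 brought flow, rest push out)

#0 stroke→J2
#1 stroke→J1
#2 stroke→Sf1
#3 stroke→I1
#4 stroke→J2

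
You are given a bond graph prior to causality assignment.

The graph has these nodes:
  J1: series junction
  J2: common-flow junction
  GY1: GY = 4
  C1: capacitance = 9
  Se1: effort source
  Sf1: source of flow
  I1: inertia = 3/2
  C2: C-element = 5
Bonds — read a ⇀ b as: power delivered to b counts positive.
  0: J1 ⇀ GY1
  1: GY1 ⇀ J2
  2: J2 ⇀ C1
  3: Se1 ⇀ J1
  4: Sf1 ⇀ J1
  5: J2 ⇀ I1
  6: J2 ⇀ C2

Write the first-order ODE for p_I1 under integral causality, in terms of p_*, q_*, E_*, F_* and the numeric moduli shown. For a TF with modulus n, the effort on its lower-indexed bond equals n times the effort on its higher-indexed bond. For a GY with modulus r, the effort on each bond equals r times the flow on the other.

dp_I1/dt = 4*F_Sf1 - q_C1/9 - q_C2/5

bond 3 |J1  (source Se1 imposes e)
bond 4 |Sf1  (Sf1 fixes flow; stroke at Sf1)
bond 0 |J1  (J1: bond 4 brought flow, rest push out)
bond 1 |J2  (GY1: gyrator matches bond 0)
bond 2 |J2  (prefer integral on C1)
bond 5 |I1  (prefer integral on I1)
bond 6 |J2  (1-jn J2 has f-setter on 5)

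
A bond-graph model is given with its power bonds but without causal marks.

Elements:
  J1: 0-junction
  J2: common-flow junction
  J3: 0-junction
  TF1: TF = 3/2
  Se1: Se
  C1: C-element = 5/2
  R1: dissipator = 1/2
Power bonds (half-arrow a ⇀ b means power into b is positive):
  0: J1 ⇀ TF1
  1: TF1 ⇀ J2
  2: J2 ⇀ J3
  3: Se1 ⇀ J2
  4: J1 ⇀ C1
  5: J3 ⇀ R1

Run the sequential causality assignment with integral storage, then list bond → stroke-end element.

bond 3 |J2  (Se1 (Se) sets effort on bond)
bond 4 |J1  (C1 integral (e out))
bond 0 |TF1  (J1: bond 4 brought effort, rest push out)
bond 1 |J2  (TF1: transformer flips bond 0)
bond 2 |J3  (J2 needs exactly one f-in)
bond 5 |R1  (0-jn J3 has e-setter on 2)

bond 0 stroke at TF1
bond 1 stroke at J2
bond 2 stroke at J3
bond 3 stroke at J2
bond 4 stroke at J1
bond 5 stroke at R1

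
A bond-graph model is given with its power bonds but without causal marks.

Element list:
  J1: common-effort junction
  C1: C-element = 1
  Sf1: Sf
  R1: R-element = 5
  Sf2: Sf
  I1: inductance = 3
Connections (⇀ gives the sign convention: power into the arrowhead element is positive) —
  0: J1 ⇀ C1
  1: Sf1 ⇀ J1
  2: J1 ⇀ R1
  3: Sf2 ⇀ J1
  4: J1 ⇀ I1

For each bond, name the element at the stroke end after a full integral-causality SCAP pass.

β1 stroke at Sf1  (Sf1: flow source, stroke at near end)
β3 stroke at Sf2  (source Sf2 imposes f)
β0 stroke at J1  (C1: C, integral causality)
β2 stroke at R1  (J1: bond 0 brought effort, rest push out)
β4 stroke at I1  (common-e at J1 fixed by 0)

b0 stroke→J1
b1 stroke→Sf1
b2 stroke→R1
b3 stroke→Sf2
b4 stroke→I1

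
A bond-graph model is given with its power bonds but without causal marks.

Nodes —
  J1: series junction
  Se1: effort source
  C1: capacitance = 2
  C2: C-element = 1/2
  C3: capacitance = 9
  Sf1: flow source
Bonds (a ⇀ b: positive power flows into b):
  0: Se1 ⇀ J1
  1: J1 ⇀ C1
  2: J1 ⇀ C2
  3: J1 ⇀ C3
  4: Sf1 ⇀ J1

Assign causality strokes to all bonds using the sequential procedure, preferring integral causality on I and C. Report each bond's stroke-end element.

#0 stroke at J1
#1 stroke at J1
#2 stroke at J1
#3 stroke at J1
#4 stroke at Sf1

bond 0 →J1  (Se1 fixes effort; stroke away)
bond 4 →Sf1  (Sf1: flow source, stroke at near end)
bond 1 →J1  (J1: bond 4 brought flow, rest push out)
bond 2 →J1  (J1 flow already set via bond 4)
bond 3 →J1  (J1: bond 4 brought flow, rest push out)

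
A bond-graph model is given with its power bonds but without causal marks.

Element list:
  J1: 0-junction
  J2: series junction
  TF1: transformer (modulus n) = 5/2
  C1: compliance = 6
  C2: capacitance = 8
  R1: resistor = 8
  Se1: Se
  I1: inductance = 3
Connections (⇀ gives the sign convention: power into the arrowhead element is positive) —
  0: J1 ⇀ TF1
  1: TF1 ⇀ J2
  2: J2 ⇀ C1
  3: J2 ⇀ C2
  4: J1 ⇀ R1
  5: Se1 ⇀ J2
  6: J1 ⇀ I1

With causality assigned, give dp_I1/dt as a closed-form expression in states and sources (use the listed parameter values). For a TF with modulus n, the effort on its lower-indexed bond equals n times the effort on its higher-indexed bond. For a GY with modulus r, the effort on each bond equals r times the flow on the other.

b5 |J2  (Se1 fixes effort; stroke away)
b2 |J2  (C1 integral (e out))
b3 |J2  (C2: C, integral causality)
b1 |TF1  (closing 1-jn rule on J2)
b0 |J1  (TF TF1: opposite of bond 1)
b4 |R1  (0-jn J1 has e-setter on 0)
b6 |I1  (0-jn J1 has e-setter on 0)

dp_I1/dt = -5*E_Se1/2 + 5*q_C1/12 + 5*q_C2/16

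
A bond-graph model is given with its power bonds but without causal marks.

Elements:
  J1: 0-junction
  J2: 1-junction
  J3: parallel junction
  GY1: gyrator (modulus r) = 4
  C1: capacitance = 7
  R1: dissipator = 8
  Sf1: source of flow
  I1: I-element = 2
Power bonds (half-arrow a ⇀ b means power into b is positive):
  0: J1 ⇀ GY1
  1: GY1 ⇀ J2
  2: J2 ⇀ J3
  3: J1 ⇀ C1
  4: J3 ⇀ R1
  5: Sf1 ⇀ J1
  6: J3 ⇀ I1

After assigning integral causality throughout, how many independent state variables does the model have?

b5 stroke at Sf1  (source Sf1 imposes f)
b3 stroke at J1  (C1 integral (e out))
b0 stroke at GY1  (J1 effort already set via bond 3)
b1 stroke at GY1  (GY GY1: same side as bond 0)
b2 stroke at J2  (1-jn J2 has f-setter on 1)
b6 stroke at I1  (prefer integral on I1)
b4 stroke at J3  (only one effort-in slot at J3)

2  (C1, I1 all integral)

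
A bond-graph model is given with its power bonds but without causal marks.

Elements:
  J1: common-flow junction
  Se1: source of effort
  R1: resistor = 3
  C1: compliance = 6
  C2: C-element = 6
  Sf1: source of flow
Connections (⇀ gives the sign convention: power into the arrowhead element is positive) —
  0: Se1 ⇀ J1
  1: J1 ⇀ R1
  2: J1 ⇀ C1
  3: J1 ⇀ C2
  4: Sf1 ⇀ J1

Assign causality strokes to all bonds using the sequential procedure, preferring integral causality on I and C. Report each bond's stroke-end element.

bond 0 stroke at J1  (Se1 fixes effort; stroke away)
bond 4 stroke at Sf1  (Sf1: flow source, stroke at near end)
bond 1 stroke at J1  (J1 flow already set via bond 4)
bond 2 stroke at J1  (J1: bond 4 brought flow, rest push out)
bond 3 stroke at J1  (J1: bond 4 brought flow, rest push out)

#0 →J1
#1 →J1
#2 →J1
#3 →J1
#4 →Sf1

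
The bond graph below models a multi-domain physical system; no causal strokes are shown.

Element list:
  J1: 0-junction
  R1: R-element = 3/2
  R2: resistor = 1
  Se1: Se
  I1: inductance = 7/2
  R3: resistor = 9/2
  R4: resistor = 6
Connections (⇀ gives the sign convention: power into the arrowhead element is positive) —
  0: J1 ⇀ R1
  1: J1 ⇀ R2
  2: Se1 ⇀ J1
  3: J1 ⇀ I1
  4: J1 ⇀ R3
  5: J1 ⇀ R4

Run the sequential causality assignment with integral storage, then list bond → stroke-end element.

bond 0 →R1
bond 1 →R2
bond 2 →J1
bond 3 →I1
bond 4 →R3
bond 5 →R4

#2 |J1  (Se1 (Se) sets effort on bond)
#0 |R1  (J1 effort already set via bond 2)
#1 |R2  (common-e at J1 fixed by 2)
#3 |I1  (J1 effort already set via bond 2)
#4 |R3  (common-e at J1 fixed by 2)
#5 |R4  (J1 effort already set via bond 2)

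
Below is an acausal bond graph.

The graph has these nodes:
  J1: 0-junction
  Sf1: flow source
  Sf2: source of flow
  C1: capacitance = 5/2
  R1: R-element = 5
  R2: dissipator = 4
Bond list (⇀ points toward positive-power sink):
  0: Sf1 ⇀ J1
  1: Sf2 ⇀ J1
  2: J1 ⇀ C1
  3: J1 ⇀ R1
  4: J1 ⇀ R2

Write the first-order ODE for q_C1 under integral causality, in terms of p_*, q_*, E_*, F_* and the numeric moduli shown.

b0 stroke→Sf1  (Sf1: flow source, stroke at near end)
b1 stroke→Sf2  (source Sf2 imposes f)
b2 stroke→J1  (C1 integral (e out))
b3 stroke→R1  (0-jn J1 has e-setter on 2)
b4 stroke→R2  (J1 effort already set via bond 2)

dq_C1/dt = F_Sf1 + F_Sf2 - 9*q_C1/50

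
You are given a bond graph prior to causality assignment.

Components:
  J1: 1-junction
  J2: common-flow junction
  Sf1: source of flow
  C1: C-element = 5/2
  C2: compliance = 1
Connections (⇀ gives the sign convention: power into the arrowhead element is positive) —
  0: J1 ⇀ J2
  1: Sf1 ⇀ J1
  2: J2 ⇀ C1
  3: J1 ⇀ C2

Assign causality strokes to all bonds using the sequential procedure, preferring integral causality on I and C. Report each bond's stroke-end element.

b0 stroke→J1
b1 stroke→Sf1
b2 stroke→J2
b3 stroke→J1

#1 stroke→Sf1  (Sf1: flow source, stroke at near end)
#0 stroke→J1  (J1 flow already set via bond 1)
#3 stroke→J1  (J1 flow already set via bond 1)
#2 stroke→J2  (1-jn J2 has f-setter on 0)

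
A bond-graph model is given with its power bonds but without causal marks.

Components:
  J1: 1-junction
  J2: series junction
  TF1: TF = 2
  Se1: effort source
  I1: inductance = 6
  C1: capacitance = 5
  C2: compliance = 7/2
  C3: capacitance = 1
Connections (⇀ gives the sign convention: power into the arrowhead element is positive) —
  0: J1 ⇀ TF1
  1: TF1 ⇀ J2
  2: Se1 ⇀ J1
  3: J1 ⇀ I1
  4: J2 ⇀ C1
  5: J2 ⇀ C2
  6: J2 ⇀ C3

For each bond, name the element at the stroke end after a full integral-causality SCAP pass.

β0 |J1
β1 |TF1
β2 |J1
β3 |I1
β4 |J2
β5 |J2
β6 |J2

bond 2 →J1  (Se1 (Se) sets effort on bond)
bond 3 →I1  (I1 outputs flow p/I1)
bond 0 →J1  (1-jn J1 has f-setter on 3)
bond 1 →TF1  (TF1 one-in-one-out from 0)
bond 4 →J2  (common-f at J2 fixed by 1)
bond 5 →J2  (J2 flow already set via bond 1)
bond 6 →J2  (common-f at J2 fixed by 1)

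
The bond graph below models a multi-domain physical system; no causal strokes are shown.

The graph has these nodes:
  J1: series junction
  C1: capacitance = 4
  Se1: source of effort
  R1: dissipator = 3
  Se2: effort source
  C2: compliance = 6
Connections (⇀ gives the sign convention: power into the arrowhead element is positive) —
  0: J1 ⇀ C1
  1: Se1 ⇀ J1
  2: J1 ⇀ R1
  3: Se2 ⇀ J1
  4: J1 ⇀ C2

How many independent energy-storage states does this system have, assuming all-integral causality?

2  (C1, C2 all integral)

b1 →J1  (Se1 fixes effort; stroke away)
b3 →J1  (source Se2 imposes e)
b0 →J1  (prefer integral on C1)
b4 →J1  (prefer integral on C2)
b2 →R1  (J1 needs exactly one f-in)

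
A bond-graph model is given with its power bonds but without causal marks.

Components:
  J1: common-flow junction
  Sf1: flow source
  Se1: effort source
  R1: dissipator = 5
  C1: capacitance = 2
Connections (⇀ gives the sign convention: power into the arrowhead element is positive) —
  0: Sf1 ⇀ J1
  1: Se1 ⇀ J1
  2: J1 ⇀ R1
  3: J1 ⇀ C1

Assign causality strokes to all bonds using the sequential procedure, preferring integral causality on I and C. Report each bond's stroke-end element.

b0 →Sf1
b1 →J1
b2 →J1
b3 →J1

#0 →Sf1  (source Sf1 imposes f)
#1 →J1  (Se1: effort source, stroke at far end)
#2 →J1  (common-f at J1 fixed by 0)
#3 →J1  (common-f at J1 fixed by 0)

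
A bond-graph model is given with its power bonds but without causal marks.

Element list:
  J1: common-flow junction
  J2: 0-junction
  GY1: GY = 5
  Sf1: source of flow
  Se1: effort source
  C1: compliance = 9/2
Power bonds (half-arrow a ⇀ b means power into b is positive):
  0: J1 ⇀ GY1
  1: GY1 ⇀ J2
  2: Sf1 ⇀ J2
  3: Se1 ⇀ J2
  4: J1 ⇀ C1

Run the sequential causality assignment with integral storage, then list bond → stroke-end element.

#2 |Sf1  (Sf1 fixes flow; stroke at Sf1)
#3 |J2  (Se1 (Se) sets effort on bond)
#1 |GY1  (J2 effort already set via bond 3)
#0 |GY1  (GY1: gyrator matches bond 1)
#4 |J1  (J1: bond 0 brought flow, rest push out)

β0 →GY1
β1 →GY1
β2 →Sf1
β3 →J2
β4 →J1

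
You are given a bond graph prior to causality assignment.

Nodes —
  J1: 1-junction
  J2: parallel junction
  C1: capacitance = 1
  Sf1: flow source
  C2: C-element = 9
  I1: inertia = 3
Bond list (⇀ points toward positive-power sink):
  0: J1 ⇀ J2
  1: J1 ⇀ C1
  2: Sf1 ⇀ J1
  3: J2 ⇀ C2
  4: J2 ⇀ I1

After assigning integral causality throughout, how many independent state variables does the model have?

3  (C1, C2, I1 all integral)

b2 stroke→Sf1  (source Sf1 imposes f)
b0 stroke→J1  (common-f at J1 fixed by 2)
b1 stroke→J1  (common-f at J1 fixed by 2)
b3 stroke→J2  (C2 integral (e out))
b4 stroke→I1  (J2 effort already set via bond 3)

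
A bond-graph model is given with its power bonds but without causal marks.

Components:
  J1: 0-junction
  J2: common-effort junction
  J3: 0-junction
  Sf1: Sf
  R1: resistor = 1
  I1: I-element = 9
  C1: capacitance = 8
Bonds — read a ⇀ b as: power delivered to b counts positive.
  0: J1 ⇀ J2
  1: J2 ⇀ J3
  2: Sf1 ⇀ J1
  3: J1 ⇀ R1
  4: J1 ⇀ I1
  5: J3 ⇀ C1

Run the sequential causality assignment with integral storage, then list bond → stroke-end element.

#2 stroke→Sf1  (source Sf1 imposes f)
#4 stroke→I1  (I1 outputs flow p/I1)
#5 stroke→J3  (C1 integral (e out))
#1 stroke→J2  (common-e at J3 fixed by 5)
#0 stroke→J1  (J2: bond 1 brought effort, rest push out)
#3 stroke→R1  (J1 effort already set via bond 0)

b0 stroke→J1
b1 stroke→J2
b2 stroke→Sf1
b3 stroke→R1
b4 stroke→I1
b5 stroke→J3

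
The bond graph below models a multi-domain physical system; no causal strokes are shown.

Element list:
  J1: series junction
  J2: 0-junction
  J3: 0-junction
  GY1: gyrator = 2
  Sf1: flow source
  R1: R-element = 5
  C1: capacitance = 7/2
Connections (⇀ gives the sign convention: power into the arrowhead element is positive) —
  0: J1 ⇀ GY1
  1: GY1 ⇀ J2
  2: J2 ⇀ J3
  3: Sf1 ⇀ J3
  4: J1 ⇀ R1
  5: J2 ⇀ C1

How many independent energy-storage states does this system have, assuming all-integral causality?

1  (C1 all integral)

bond 3 stroke→Sf1  (Sf1: flow source, stroke at near end)
bond 2 stroke→J3  (closing 0-jn rule on J3)
bond 5 stroke→J2  (prefer integral on C1)
bond 1 stroke→GY1  (common-e at J2 fixed by 5)
bond 0 stroke→GY1  (GY1: gyrator matches bond 1)
bond 4 stroke→J1  (common-f at J1 fixed by 0)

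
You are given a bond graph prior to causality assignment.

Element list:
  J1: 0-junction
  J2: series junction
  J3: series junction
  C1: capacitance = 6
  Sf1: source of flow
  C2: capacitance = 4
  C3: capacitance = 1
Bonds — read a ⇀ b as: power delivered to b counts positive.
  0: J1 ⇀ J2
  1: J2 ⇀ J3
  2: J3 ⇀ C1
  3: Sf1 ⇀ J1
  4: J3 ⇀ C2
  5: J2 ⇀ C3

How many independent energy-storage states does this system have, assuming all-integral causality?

3  (C1, C2, C3 all integral)

b3 |Sf1  (source Sf1 imposes f)
b0 |J1  (J1 needs exactly one e-in)
b1 |J2  (J2 flow already set via bond 0)
b5 |J2  (J2: bond 0 brought flow, rest push out)
b2 |J3  (J3: bond 1 brought flow, rest push out)
b4 |J3  (J3 flow already set via bond 1)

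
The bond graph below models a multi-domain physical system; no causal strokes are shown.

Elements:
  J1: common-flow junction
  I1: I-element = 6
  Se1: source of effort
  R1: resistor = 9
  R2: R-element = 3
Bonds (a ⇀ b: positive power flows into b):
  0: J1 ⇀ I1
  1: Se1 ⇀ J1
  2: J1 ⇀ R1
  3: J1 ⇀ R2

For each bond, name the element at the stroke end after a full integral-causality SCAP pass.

b0 stroke at I1
b1 stroke at J1
b2 stroke at J1
b3 stroke at J1

β1 →J1  (Se1 (Se) sets effort on bond)
β0 →I1  (I1 outputs flow p/I1)
β2 →J1  (common-f at J1 fixed by 0)
β3 →J1  (1-jn J1 has f-setter on 0)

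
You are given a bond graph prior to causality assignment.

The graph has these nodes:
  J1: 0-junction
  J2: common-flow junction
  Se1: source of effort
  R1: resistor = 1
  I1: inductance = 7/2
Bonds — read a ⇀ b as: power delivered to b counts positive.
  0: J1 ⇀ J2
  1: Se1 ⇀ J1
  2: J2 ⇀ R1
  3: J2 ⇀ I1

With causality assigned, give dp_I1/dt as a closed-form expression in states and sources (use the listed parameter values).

dp_I1/dt = E_Se1 - 2*p_I1/7

bond 1 →J1  (Se1: effort source, stroke at far end)
bond 0 →J2  (J1: bond 1 brought effort, rest push out)
bond 3 →I1  (I1 integral (f out))
bond 2 →J2  (1-jn J2 has f-setter on 3)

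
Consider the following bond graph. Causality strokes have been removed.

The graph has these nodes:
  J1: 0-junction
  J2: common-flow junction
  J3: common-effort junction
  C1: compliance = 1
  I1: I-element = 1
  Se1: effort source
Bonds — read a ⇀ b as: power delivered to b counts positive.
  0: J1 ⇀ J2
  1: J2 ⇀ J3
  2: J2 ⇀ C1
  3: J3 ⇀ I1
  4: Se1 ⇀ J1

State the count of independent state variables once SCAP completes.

2  (C1, I1 all integral)

β4 stroke→J1  (Se1 fixes effort; stroke away)
β0 stroke→J2  (J1: bond 4 brought effort, rest push out)
β2 stroke→J2  (C1 integral (e out))
β1 stroke→J3  (closing 1-jn rule on J2)
β3 stroke→I1  (J3: bond 1 brought effort, rest push out)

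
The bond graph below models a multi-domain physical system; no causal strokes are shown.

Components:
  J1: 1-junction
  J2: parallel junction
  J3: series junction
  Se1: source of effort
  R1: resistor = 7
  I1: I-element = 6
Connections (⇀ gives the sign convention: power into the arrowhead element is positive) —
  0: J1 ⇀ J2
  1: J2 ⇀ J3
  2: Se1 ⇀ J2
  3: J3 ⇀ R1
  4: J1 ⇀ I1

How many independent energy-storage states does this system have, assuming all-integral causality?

1  (I1 all integral)

bond 2 stroke at J2  (source Se1 imposes e)
bond 0 stroke at J1  (common-e at J2 fixed by 2)
bond 1 stroke at J3  (J2 effort already set via bond 2)
bond 3 stroke at R1  (only one flow-in slot at J3)
bond 4 stroke at I1  (only one flow-in slot at J1)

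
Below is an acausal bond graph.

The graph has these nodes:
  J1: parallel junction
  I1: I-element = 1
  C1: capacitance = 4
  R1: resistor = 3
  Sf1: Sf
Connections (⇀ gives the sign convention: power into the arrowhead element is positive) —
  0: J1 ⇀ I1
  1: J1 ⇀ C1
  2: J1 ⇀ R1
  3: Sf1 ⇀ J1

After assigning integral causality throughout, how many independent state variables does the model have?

2  (C1, I1 all integral)

b3 stroke→Sf1  (source Sf1 imposes f)
b0 stroke→I1  (I1: I, integral causality)
b1 stroke→J1  (C1: C, integral causality)
b2 stroke→R1  (common-e at J1 fixed by 1)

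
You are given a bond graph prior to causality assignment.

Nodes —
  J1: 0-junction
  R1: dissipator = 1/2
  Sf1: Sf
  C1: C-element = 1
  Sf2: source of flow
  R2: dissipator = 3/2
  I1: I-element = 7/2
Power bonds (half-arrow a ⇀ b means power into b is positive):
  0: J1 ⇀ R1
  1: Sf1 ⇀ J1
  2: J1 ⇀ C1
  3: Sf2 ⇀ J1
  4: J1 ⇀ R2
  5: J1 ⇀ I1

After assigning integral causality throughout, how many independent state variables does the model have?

2  (C1, I1 all integral)

β1 stroke→Sf1  (Sf1 (Sf) sets flow on bond)
β3 stroke→Sf2  (Sf2: flow source, stroke at near end)
β2 stroke→J1  (C1 outputs effort q/C1)
β0 stroke→R1  (common-e at J1 fixed by 2)
β4 stroke→R2  (J1 effort already set via bond 2)
β5 stroke→I1  (J1 effort already set via bond 2)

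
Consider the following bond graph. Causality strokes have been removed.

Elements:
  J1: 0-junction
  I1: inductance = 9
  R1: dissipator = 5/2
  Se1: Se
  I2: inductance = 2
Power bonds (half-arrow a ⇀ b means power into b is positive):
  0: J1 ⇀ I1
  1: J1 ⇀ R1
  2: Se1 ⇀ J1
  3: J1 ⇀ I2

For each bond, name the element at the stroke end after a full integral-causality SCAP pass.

#2 stroke at J1  (Se1 fixes effort; stroke away)
#0 stroke at I1  (J1 effort already set via bond 2)
#1 stroke at R1  (J1: bond 2 brought effort, rest push out)
#3 stroke at I2  (J1: bond 2 brought effort, rest push out)

bond 0 stroke→I1
bond 1 stroke→R1
bond 2 stroke→J1
bond 3 stroke→I2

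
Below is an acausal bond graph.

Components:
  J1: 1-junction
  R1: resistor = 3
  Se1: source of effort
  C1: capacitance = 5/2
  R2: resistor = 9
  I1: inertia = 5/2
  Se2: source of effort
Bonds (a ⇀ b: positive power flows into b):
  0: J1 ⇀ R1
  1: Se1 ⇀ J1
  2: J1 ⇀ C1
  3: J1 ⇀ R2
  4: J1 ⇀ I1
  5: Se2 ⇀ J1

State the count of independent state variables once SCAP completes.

2  (C1, I1 all integral)

bond 1 →J1  (Se1: effort source, stroke at far end)
bond 5 →J1  (Se2 fixes effort; stroke away)
bond 2 →J1  (C1 outputs effort q/C1)
bond 4 →I1  (prefer integral on I1)
bond 0 →J1  (J1: bond 4 brought flow, rest push out)
bond 3 →J1  (1-jn J1 has f-setter on 4)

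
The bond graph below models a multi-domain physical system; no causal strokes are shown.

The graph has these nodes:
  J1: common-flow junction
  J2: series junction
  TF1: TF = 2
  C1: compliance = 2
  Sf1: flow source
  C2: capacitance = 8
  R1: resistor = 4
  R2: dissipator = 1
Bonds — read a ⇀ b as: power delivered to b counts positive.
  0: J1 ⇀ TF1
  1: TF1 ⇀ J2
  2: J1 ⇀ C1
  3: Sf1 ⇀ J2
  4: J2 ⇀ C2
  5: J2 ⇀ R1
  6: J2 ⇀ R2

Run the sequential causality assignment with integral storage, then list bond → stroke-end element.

bond 3 →Sf1  (Sf1 fixes flow; stroke at Sf1)
bond 1 →J2  (J2: bond 3 brought flow, rest push out)
bond 4 →J2  (J2: bond 3 brought flow, rest push out)
bond 5 →J2  (J2 flow already set via bond 3)
bond 6 →J2  (common-f at J2 fixed by 3)
bond 0 →TF1  (TF TF1: opposite of bond 1)
bond 2 →J1  (J1: bond 0 brought flow, rest push out)

β0 stroke at TF1
β1 stroke at J2
β2 stroke at J1
β3 stroke at Sf1
β4 stroke at J2
β5 stroke at J2
β6 stroke at J2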